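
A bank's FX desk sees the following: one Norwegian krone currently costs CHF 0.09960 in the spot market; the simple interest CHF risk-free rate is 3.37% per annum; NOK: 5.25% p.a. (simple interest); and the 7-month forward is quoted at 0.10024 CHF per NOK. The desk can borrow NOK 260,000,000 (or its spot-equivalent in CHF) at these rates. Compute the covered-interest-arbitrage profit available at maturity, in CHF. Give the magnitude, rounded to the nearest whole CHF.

CHF 455,489

T = 7/12 years.
Route A — deposit NOK, sell forward: 260,000,000 × 1.030625 × 0.10024 = CHF 26,860,561.00.
Route B — convert at spot, deposit CHF: 260,000,000 × 0.09960 × 1.0196583333 = CHF 26,405,072.20.
The quoted forward overvalues NOK, so borrow CHF, buy NOK at spot, deposit the NOK at 5.25%, and sell the proceeds forward at 0.10024.
The gap between the two covered legs is CHF 455,489.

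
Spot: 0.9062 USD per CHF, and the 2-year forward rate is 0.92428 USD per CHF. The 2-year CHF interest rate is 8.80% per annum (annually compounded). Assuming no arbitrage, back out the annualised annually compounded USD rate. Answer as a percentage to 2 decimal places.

9.88%

T = 2 years.
F/S = 0.92428/0.9062 = 1.0199514 = (growth of USD) / (growth of CHF).
The CHF side grows by (1 + 0.0880)^2 = 1.183744.
That pins the USD growth at 1.2073614.
Annualise: 1.2073614^(1/2) − 1 = 0.098800 = 9.88%.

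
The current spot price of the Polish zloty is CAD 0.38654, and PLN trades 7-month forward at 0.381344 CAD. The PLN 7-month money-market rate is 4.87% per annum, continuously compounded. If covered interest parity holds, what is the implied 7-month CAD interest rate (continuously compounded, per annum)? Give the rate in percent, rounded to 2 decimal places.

2.55%

T = 7/12 years.
CIP gives F = S · g_CAD/g_PLN, so g_CAD/g_PLN = 0.381344/0.38654 = 0.9865577.
The PLN side grows by e^(0.0487×7/12) = 1.0288157.
So the CAD growth factor = 1.0149861.
r = ln(1.0149861)/(7/12) = 0.025500 → 2.55%.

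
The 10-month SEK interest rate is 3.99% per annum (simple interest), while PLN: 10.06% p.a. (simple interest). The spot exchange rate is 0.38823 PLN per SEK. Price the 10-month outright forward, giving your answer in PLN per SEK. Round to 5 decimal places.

0.40724

T = 10/12 years.
PLN accumulates by 1 + 0.1006×10/12 = 1.0838333.
Growth of 1 SEK over T: 1 + 0.0399×10/12 = 1.033250.
So F = 0.38823 × 1.0838333 / 1.033250 = 0.4072360 (PLN/SEK).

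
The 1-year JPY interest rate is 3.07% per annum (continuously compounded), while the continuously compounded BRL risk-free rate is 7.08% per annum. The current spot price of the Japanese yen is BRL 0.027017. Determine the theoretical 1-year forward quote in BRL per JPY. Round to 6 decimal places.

0.028122

T = 1 year.
BRL growth factor: e^(0.0708×1) = 1.0733665.
JPY growth factor: e^(0.0307×1) = 1.0311761.
Forward (BRL per JPY) = 0.027017 × 1.0733665 / 1.0311761 = 0.02812240.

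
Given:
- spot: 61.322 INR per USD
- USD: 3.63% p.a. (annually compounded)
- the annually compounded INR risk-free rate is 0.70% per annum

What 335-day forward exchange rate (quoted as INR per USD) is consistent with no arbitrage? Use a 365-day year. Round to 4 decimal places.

59.7288

T = 335/365 years.
INR accumulates by (1 + 0.0070)^(335/365) = 1.00642281.
Growth of 1 USD over T: (1 + 0.0363)^(335/365) = 1.03326738.
CIP: F = S · (grow INR)/(grow USD) = 61.322 × 1.00642281/1.03326738 = 59.728838 INR per USD.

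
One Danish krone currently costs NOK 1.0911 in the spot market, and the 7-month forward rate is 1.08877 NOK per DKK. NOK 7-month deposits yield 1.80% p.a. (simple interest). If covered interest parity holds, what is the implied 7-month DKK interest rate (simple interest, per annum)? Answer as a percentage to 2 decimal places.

2.17%

T = 7/12 years.
F/S = 1.08877/1.0911 = 0.9978645 = (growth of NOK) / (growth of DKK).
The NOK side grows by 1 + 0.0180×7/12 = 1.010500.
That pins the DKK growth at 1.0126625.
(1.0126625 − 1)/T = 0.021707, i.e. 2.17%.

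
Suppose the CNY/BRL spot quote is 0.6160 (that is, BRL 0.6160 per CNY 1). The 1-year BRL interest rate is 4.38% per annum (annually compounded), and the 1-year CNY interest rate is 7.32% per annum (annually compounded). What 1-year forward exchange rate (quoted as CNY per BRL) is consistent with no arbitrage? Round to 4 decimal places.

1.6691

T = 1 year.
BRL accumulates by (1 + 0.0438)^1 = 1.043800.
CNY accumulates by (1 + 0.0732)^1 = 1.073200.
CIP: F = S · (grow BRL)/(grow CNY) = 0.616 × 1.043800/1.073200 = 0.5991249 BRL per CNY.
Invert for CNY per BRL: 1 / 0.5991249 = 1.6691.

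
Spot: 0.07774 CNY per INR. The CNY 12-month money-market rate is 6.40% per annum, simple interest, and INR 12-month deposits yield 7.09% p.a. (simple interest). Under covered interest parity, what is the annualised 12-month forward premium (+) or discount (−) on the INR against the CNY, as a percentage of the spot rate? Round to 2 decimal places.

T = 1 year.
No-arbitrage forward: 0.07774 × 1.064000 / 1.070900 = 0.07723911 CNY/INR.
(F − S)/S ÷ T = (0.07723911 − 0.07774)/0.07774/1 = -0.006443 → -0.64%.

-0.64%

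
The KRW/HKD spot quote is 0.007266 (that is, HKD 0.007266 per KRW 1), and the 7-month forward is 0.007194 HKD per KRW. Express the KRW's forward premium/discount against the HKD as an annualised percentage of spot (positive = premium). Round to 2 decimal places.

T = 7/12 years.
Period premium: (0.007194 − 0.007266)/0.007266 = -0.0099092.
Per annum: -0.0099092 / (7/12) = -0.016987 = -1.70%.

-1.70%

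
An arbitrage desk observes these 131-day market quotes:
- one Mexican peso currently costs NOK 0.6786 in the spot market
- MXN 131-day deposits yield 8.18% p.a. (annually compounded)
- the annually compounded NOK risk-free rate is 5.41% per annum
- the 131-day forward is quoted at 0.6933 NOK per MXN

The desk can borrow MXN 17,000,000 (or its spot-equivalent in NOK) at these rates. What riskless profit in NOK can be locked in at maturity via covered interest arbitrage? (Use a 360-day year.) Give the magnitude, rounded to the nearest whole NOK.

NOK 368,676

T = 131/360 years.
Keep in MXN, deliver into the forward: 17,000,000·1.0290244777·0.6933 = NOK 12,128,185.40.
Swap to NOK now, deposit: 17,000,000·0.6786·1.0193573005 = NOK 11,759,509.69.
The quoted forward overvalues MXN, so borrow NOK, buy MXN at spot, deposit the MXN at 8.18%, and sell the proceeds forward at 0.6933.
The gap between the two covered legs is NOK 368,676.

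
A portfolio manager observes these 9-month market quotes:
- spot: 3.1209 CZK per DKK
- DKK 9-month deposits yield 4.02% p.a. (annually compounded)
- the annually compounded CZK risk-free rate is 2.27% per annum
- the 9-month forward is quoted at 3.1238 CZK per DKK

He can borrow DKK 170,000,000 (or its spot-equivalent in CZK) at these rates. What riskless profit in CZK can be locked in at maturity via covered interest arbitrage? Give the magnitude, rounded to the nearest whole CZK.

T = 9/12 years.
Route A — deposit DKK, sell forward: 170,000,000 × 1.03000097801 × 3.1238 = CZK 546,977,899.37.
Route B — convert at spot, deposit CZK: 170,000,000 × 3.1209 × 1.01697714273 = CZK 539,560,274.01.
The quoted forward overvalues DKK, so borrow CZK, buy DKK at spot, deposit the DKK at 4.02%, and sell the proceeds forward at 3.1238.
The gap between the two covered legs is CZK 7,417,625.

CZK 7,417,625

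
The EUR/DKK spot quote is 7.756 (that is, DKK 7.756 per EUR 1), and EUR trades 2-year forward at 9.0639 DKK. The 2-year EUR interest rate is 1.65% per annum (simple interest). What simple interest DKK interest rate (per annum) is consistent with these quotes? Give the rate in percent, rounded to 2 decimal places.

T = 2 years.
F/S = 9.0639/7.756 = 1.1686307 = (growth of DKK) / (growth of EUR).
The EUR side grows by 1 + 0.0165×2 = 1.033000.
Hence g_DKK = 1.2071955.
(1.2071955 − 1)/T = 0.103598, i.e. 10.36%.

10.36%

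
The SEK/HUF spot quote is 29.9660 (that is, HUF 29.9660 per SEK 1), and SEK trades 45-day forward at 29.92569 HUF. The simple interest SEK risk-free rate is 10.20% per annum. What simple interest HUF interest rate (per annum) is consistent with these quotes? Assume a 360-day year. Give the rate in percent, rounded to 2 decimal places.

T = 45/360 years.
F/S = 29.92569/29.966 = 0.9986548 = (growth of HUF) / (growth of SEK).
The SEK side grows by 1 + 0.1020×45/360 = 1.012750.
That pins the HUF growth at 1.0113876.
r = (1.0113876 − 1)/(45/360) = 0.091101 → 9.11%.

9.11%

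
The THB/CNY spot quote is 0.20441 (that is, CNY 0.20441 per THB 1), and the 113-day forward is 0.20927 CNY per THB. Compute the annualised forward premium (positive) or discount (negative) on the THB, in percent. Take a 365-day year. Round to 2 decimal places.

+7.68%

T = 113/365 years.
THB trades forward at +2.37757% vs spot over the period.
×(1/T) gives 7.68% p.a.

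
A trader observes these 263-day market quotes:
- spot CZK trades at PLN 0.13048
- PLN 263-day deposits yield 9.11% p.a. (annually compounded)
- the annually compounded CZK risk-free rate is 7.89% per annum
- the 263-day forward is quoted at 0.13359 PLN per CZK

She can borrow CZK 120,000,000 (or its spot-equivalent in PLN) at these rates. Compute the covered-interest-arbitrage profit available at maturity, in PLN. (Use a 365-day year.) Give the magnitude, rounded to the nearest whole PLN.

T = 263/365 years.
Invest the CZK and cover forward: 120,000,000 × 1.0562446712 × 0.13359 = PLN 16,932,447.08.
Convert at spot and invest in PLN: 120,000,000 × 0.13048 × 1.0648372321 = PLN 16,672,795.45.
The quoted forward overvalues CZK, so borrow PLN, buy CZK at spot, deposit the CZK at 7.89%, and sell the proceeds forward at 0.13359.
Profit = 16,932,447.08 − 16,672,795.45 = PLN 259,652.

PLN 259,652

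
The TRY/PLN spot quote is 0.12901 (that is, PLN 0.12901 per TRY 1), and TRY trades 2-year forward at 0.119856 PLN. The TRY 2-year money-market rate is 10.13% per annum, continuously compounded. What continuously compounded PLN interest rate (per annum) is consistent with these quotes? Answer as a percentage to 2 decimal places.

6.45%

T = 2 years.
CIP gives F = S · g_PLN/g_TRY, so g_PLN/g_TRY = 0.119856/0.12901 = 0.9290443.
The TRY side grows by e^(0.1013×2) = 1.2245825.
So the PLN growth factor = 1.1376914.
Take logs: ln 1.1376914 / 2 = 0.064501, so 6.45%.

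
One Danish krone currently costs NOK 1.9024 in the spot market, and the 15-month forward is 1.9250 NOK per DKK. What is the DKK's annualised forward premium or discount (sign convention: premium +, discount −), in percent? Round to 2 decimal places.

T = 15/12 years.
(F − S)/S = (1.9250 − 1.9024)/1.9024 = 0.0118797.
Annualise by dividing by T: 0.0118797 / (15/12) = 0.009504 → 0.95%.

+0.95%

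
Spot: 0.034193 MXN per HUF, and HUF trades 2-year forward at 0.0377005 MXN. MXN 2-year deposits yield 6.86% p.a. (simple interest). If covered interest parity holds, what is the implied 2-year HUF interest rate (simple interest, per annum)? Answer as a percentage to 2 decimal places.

1.57%

T = 2 years.
By CIP, F/S equals the MXN-to-HUF growth ratio: 0.0377005/0.034193 = 1.1025795.
MXN growth factor: 1 + 0.0686×2 = 1.137200.
So the HUF growth factor = 1.0313995.
(1.0313995 − 1)/T = 0.015700, i.e. 1.57%.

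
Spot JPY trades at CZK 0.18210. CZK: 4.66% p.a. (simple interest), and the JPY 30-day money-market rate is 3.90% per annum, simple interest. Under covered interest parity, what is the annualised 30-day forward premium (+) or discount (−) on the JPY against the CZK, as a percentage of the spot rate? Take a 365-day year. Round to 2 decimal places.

+0.76%

T = 30/365 years.
No-arbitrage forward: 0.1821 × 1.0038301 / 1.0032055 = 0.18221338 CZK/JPY.
Annualised premium = (F − S)/S × (1/T) = (0.18221338 − 0.1821)/0.1821 ÷ (30/365) = 0.76%.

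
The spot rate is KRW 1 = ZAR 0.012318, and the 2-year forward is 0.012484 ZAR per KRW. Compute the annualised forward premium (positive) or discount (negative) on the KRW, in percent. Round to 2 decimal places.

+0.67%

T = 2 years.
Period premium: (0.012484 − 0.012318)/0.012318 = 0.0134762.
Annualise by dividing by T: 0.0134762 / 2 = 0.006738 → 0.67%.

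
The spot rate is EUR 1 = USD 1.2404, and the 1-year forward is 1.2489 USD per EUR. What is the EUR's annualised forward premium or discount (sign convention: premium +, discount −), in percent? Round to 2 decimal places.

+0.69%

T = 1 year.
(F − S)/S = (1.2489 − 1.2404)/1.2404 = 0.0068526.
Per annum: 0.0068526 / 1 = 0.006853 = 0.69%.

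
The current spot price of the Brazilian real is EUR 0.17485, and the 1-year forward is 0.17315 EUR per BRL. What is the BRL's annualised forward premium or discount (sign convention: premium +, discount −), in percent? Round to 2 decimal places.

T = 1 year.
Period premium: (0.17315 − 0.17485)/0.17485 = -0.0097226.
Per annum: -0.0097226 / 1 = -0.009723 = -0.97%.

-0.97%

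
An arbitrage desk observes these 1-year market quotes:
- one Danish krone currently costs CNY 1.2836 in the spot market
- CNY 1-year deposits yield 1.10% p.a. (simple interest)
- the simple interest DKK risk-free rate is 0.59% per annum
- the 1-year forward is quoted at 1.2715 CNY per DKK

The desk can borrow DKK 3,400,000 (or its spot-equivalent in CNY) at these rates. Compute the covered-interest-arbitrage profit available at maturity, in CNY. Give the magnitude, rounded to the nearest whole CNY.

CNY 63,640

T = 1 year.
Invest the DKK and cover forward: 3,400,000 × 1.005900 × 1.2715 = CNY 4,348,606.29.
Convert at spot and invest in CNY: 3,400,000 × 1.2836 × 1.011000 = CNY 4,412,246.64.
The quoted forward undervalues DKK, so borrow DKK, convert to CNY at spot, deposit the CNY at 1.10%, and buy DKK forward at 1.2715 to cover the loan.
Profit = 4,412,246.64 − 4,348,606.29 = CNY 63,640.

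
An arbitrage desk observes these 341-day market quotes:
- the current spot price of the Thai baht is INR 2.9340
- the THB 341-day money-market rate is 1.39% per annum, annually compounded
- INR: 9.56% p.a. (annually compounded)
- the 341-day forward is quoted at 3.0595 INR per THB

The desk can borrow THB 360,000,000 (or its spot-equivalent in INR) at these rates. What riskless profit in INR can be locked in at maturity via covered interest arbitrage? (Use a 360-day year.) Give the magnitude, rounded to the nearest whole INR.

T = 341/360 years.
Keep in THB, deliver into the forward: 360,000,000·1.013161582775·3.0595 = INR 1,115,916,430.50.
Swap to INR now, deposit: 360,000,000·2.9340·1.09033330443 = INR 1,151,653,649.47.
The quoted forward undervalues THB, so borrow THB, convert to INR at spot, deposit the INR at 9.56%, and buy THB forward at 3.0595 to cover the loan.
Arbitrage profit = |1,115,916,430.50 − 1,151,653,649.47| = INR 35,737,219.

INR 35,737,219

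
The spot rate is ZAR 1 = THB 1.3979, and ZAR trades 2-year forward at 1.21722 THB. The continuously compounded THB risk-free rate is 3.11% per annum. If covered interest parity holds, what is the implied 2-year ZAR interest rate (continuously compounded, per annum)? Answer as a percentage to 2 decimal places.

10.03%

T = 2 years.
CIP gives F = S · g_THB/g_ZAR, so g_THB/g_ZAR = 1.21722/1.3979 = 0.8707490.
The THB side grows by e^(0.0311×2) = 1.0641752.
Hence g_ZAR = 1.2221377.
r = ln(1.2221377)/2 = 0.100301 → 10.03%.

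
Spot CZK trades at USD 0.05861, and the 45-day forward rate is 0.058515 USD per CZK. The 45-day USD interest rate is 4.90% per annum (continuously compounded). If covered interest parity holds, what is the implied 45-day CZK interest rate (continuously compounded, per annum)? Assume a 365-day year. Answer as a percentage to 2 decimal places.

T = 45/365 years.
By CIP, F/S equals the USD-to-CZK growth ratio: 0.058515/0.05861 = 0.9983791.
USD growth factor: e^(0.0490×45/365) = 1.0060594.
That pins the CZK growth at 1.0076928.
r = ln(1.0076928)/(45/365) = 0.062158 → 6.22%.

6.22%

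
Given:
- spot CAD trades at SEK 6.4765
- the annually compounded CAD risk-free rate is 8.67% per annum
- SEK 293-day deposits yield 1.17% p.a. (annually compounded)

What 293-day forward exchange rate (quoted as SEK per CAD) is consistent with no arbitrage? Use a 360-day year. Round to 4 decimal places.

6.1103

T = 293/360 years.
Growth of 1 SEK over T: (1 + 0.0117)^(293/360) = 1.0095122.
CAD growth factor: (1 + 0.0867)^(293/360) = 1.0700135.
Forward (SEK per CAD) = 6.4765 × 1.0095122 / 1.0700135 = 6.110302.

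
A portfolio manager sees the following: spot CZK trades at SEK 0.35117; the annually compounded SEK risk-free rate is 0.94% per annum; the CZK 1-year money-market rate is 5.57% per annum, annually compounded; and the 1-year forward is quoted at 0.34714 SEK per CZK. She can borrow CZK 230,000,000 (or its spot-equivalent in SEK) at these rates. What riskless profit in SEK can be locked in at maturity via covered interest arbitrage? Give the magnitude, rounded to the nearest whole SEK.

SEK 2,761,081

T = 1 year.
Keep in CZK, deliver into the forward: 230,000,000·1.055700·0.34714 = SEK 84,289,410.54.
Swap to SEK now, deposit: 230,000,000·0.35117·1.009400 = SEK 81,528,329.54.
The quoted forward overvalues CZK, so borrow SEK, buy CZK at spot, deposit the CZK at 5.57%, and sell the proceeds forward at 0.34714.
Profit = 84,289,410.54 − 81,528,329.54 = SEK 2,761,081.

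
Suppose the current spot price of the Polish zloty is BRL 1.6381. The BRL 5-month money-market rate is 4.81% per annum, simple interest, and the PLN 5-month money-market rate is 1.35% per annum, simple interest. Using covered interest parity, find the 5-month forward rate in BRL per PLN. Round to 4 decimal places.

1.6616

T = 5/12 years.
Growth of 1 BRL over T: 1 + 0.0481×5/12 = 1.0200417.
PLN accumulates by 1 + 0.0135×5/12 = 1.005625.
So F = 1.6381 × 1.0200417 / 1.005625 = 1.661584 (BRL/PLN).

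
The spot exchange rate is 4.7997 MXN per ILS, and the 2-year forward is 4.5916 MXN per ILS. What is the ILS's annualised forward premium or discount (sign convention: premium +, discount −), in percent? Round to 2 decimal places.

-2.17%

T = 2 years.
Period premium: (4.5916 − 4.7997)/4.7997 = -0.0433569.
Annualise by dividing by T: -0.0433569 / 2 = -0.021678 → -2.17%.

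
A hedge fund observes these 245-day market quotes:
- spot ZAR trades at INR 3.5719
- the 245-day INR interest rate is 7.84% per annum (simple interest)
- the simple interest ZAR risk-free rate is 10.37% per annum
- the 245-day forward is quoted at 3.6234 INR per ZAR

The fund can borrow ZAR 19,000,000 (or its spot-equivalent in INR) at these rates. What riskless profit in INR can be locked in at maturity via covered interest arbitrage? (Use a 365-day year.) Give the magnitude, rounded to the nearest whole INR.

INR 2,199,125

T = 245/365 years.
Route A — deposit ZAR, sell forward: 19,000,000 × 1.0696068493 × 3.6234 = INR 73,636,655.70.
Route B — convert at spot, deposit INR: 19,000,000 × 3.5719 × 1.0526246575 = INR 71,437,530.27.
The quoted forward overvalues ZAR, so borrow INR, buy ZAR at spot, deposit the ZAR at 10.37%, and sell the proceeds forward at 3.6234.
Profit = 73,636,655.70 − 71,437,530.27 = INR 2,199,125.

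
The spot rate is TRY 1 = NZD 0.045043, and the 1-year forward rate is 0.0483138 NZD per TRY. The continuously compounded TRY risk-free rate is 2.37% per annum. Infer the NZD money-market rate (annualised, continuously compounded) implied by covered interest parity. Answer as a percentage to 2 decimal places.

9.38%

T = 1 year.
By CIP, F/S equals the NZD-to-TRY growth ratio: 0.0483138/0.045043 = 1.0726151.
The TRY side grows by e^(0.0237×1) = 1.0239831.
Hence g_NZD = 1.0983397.
Take logs: ln 1.0983397 / 1 = 0.093800, so 9.38%.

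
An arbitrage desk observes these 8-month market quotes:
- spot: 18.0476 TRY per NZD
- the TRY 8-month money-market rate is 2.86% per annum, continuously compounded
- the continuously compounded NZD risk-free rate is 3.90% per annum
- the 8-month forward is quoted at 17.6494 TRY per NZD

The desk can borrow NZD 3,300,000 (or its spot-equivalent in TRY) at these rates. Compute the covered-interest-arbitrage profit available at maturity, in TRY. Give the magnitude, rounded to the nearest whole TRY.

T = 8/12 years.
Invest the NZD and cover forward: 3,300,000 × 1.0263409485 × 17.6494 = TRY 59,777,196.39.
Convert at spot and invest in TRY: 3,300,000 × 18.0476 × 1.0192495963 = TRY 60,703,529.75.
The quoted forward undervalues NZD, so borrow NZD, convert to TRY at spot, deposit the TRY at 2.86%, and buy NZD forward at 17.6494 to cover the loan.
Profit = 60,703,529.75 − 59,777,196.39 = TRY 926,333.

TRY 926,333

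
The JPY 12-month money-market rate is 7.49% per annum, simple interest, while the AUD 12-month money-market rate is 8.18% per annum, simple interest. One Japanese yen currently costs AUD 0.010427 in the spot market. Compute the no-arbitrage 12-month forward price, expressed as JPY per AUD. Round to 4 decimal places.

T = 1 year.
AUD growth factor: 1 + 0.0818×1 = 1.081800.
JPY accumulates by 1 + 0.0749×1 = 1.074900.
CIP: F = S · (grow AUD)/(grow JPY) = 0.010427 × 1.081800/1.074900 = 0.010493933 AUD per JPY.
Invert for JPY per AUD: 1 / 0.010493933 = 95.2932.

95.2932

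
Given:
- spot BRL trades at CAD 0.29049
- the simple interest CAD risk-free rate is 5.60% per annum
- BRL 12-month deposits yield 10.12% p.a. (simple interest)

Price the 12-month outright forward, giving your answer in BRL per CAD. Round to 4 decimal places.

T = 1 year.
CAD accumulates by 1 + 0.0560×1 = 1.056000.
Growth of 1 BRL over T: 1 + 0.1012×1 = 1.101200.
So F = 0.29049 × 1.056000 / 1.101200 = 0.2785665 (CAD/BRL).
Quoted the other way: 1/0.2785665 = 3.5898 BRL per CAD.

3.5898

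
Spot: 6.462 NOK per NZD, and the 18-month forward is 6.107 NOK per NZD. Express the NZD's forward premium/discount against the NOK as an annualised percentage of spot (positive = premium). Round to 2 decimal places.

-3.66%

T = 18/12 years.
Period premium: (6.107 − 6.462)/6.462 = -0.0549366.
×(1/T) gives -3.66% p.a.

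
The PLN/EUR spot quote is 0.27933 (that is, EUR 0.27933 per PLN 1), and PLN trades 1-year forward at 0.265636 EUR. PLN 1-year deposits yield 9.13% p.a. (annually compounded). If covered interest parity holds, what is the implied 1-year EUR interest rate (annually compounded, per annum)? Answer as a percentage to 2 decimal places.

T = 1 year.
F/S = 0.265636/0.27933 = 0.9509755 = (growth of EUR) / (growth of PLN).
PLN growth factor: (1 + 0.0913)^1 = 1.091300.
Hence g_EUR = 1.0377996.
r = 1.0377996^(1/1) − 1 = 0.037800 → 3.78%.

3.78%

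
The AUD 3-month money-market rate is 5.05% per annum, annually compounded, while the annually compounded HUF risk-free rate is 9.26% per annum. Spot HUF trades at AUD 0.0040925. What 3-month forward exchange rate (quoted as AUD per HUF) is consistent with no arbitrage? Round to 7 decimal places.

T = 3/12 years.
AUD growth factor: (1 + 0.0505)^(3/12) = 1.0123927.
HUF growth factor: (1 + 0.0926)^(3/12) = 1.022387.
So F = 0.0040925 × 1.0123927 / 1.022387 = 0.004052494 (AUD/HUF).

0.0040525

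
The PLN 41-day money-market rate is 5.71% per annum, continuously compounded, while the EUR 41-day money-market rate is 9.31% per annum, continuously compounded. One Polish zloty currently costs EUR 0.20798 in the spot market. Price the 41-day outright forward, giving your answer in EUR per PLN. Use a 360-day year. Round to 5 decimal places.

0.20883

T = 41/360 years.
EUR accumulates by e^(0.0931×41/360) = 1.0106595.
Growth of 1 PLN over T: e^(0.0571×41/360) = 1.0065242.
So F = 0.20798 × 1.0106595 / 1.0065242 = 0.2088345 (EUR/PLN).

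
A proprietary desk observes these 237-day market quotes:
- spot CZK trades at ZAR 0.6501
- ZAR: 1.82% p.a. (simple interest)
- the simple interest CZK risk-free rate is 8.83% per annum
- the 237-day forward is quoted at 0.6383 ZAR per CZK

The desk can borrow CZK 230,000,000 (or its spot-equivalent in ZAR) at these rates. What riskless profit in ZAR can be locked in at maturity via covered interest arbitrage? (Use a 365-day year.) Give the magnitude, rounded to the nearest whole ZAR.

T = 237/365 years.
Invest the CZK and cover forward: 230,000,000 × 1.05733452055 × 0.6383 = ZAR 155,226,223.63.
Convert at spot and invest in ZAR: 230,000,000 × 0.6501 × 1.01181753425 = ZAR 151,289,993.17.
The quoted forward overvalues CZK, so borrow ZAR, buy CZK at spot, deposit the CZK at 8.83%, and sell the proceeds forward at 0.6383.
The gap between the two covered legs is ZAR 3,936,230.

ZAR 3,936,230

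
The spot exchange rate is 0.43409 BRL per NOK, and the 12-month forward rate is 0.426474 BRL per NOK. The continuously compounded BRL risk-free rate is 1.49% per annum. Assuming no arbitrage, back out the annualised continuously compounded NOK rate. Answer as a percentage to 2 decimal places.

T = 1 year.
CIP gives F = S · g_BRL/g_NOK, so g_BRL/g_NOK = 0.426474/0.43409 = 0.9824553.
BRL growth factor: e^(0.0149×1) = 1.0150116.
Hence g_NOK = 1.0331377.
Take logs: ln 1.0331377 / 1 = 0.032600, so 3.26%.

3.26%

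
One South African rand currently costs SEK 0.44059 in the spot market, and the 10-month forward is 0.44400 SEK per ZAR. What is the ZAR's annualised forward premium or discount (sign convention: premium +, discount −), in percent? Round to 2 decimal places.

T = 10/12 years.
Period premium: (0.44400 − 0.44059)/0.44059 = 0.0077396.
Per annum: 0.0077396 / (10/12) = 0.009288 = 0.93%.

+0.93%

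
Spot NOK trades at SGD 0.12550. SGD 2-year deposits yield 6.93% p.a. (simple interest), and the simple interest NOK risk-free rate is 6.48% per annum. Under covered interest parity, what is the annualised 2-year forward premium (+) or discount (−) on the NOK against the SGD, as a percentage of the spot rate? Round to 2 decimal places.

+0.40%

T = 2 years.
No-arbitrage forward: 0.1255 × 1.138600 / 1.129600 = 0.12649991 SGD/NOK.
(F − S)/S ÷ T = (0.12649991 − 0.1255)/0.1255/2 = 0.003984 → 0.40%.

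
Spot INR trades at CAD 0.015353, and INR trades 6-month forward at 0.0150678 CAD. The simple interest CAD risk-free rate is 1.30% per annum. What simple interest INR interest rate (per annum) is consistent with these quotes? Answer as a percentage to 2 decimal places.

T = 6/12 years.
F/S = 0.0150678/0.015353 = 0.9814238 = (growth of CAD) / (growth of INR).
The CAD side grows by 1 + 0.0130×6/12 = 1.006500.
That pins the INR growth at 1.0255508.
r = (1.0255508 − 1)/(6/12) = 0.051102 → 5.11%.

5.11%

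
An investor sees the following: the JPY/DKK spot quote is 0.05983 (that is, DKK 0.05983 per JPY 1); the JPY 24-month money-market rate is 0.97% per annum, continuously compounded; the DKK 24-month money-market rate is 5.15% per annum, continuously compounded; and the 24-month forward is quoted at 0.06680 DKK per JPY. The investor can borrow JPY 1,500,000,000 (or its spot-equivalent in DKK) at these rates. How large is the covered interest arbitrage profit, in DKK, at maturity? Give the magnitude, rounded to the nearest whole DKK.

T = 2 years.
Route A — deposit JPY, sell forward: 1,500,000,000 × 1.01958940282 × 0.06680 = DKK 102,162,858.16.
Route B — convert at spot, deposit DKK: 1,500,000,000 × 0.05983 × 1.10849140908 = DKK 99,481,561.51.
The quoted forward overvalues JPY, so borrow DKK, buy JPY at spot, deposit the JPY at 0.97%, and sell the proceeds forward at 0.06680.
Profit = 102,162,858.16 − 99,481,561.51 = DKK 2,681,297.

DKK 2,681,297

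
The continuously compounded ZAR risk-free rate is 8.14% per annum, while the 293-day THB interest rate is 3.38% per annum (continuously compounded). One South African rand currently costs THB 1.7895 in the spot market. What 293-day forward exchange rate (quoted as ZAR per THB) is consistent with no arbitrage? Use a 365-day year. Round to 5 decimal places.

T = 293/365 years.
THB accumulates by e^(0.0338×293/365) = 1.027504.
ZAR accumulates by e^(0.0814×293/365) = 1.0675251.
CIP: F = S · (grow THB)/(grow ZAR) = 1.7895 × 1.027504/1.0675251 = 1.722412 THB per ZAR.
Invert for ZAR per THB: 1 / 1.722412 = 0.58058.

0.58058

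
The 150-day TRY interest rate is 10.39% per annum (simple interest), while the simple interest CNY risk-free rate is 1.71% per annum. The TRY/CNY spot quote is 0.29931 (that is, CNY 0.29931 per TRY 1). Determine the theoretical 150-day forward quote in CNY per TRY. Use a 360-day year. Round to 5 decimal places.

T = 150/360 years.
CNY growth factor: 1 + 0.0171×150/360 = 1.007125.
Growth of 1 TRY over T: 1 + 0.1039×150/360 = 1.0432917.
So F = 0.29931 × 1.007125 / 1.0432917 = 0.2889341 (CNY/TRY).

0.28893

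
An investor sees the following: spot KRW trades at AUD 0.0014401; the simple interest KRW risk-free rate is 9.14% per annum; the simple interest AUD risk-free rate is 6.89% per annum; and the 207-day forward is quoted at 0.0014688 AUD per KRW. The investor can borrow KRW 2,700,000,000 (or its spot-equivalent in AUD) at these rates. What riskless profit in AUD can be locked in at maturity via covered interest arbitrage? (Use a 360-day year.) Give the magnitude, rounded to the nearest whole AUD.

AUD 131,867

T = 207/360 years.
Route A — deposit KRW, sell forward: 2,700,000,000 × 1.052555 × 0.0014688 = AUD 4,174,180.52.
Route B — convert at spot, deposit AUD: 2,700,000,000 × 0.0014401 × 1.0396175 = AUD 4,042,313.54.
The quoted forward overvalues KRW, so borrow AUD, buy KRW at spot, deposit the KRW at 9.14%, and sell the proceeds forward at 0.0014688.
Arbitrage profit = |4,174,180.52 − 4,042,313.54| = AUD 131,867.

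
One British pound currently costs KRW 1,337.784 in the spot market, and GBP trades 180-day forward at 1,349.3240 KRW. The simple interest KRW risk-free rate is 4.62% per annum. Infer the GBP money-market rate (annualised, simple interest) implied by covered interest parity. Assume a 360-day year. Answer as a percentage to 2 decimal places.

T = 180/360 years.
F/S = 1349.324/1337.784 = 1.0086262 = (growth of KRW) / (growth of GBP).
The KRW side grows by 1 + 0.0462×180/360 = 1.023100.
That pins the GBP growth at 1.014350.
(1.014350 − 1)/T = 0.028700, i.e. 2.87%.

2.87%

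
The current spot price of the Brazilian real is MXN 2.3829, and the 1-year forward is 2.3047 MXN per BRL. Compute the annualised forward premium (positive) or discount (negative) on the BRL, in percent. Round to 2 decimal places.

T = 1 year.
Period premium: (2.3047 − 2.3829)/2.3829 = -0.0328172.
Per annum: -0.0328172 / 1 = -0.032817 = -3.28%.

-3.28%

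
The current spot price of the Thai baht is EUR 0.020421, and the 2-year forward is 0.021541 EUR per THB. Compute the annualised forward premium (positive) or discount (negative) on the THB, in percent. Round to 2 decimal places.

+2.74%

T = 2 years.
Period premium: (0.021541 − 0.020421)/0.020421 = 0.0548455.
Per annum: 0.0548455 / 2 = 0.027423 = 2.74%.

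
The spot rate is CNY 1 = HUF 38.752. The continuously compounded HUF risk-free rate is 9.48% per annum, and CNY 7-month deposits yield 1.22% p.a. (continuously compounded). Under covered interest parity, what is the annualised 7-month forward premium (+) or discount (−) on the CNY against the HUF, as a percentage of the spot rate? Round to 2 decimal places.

T = 7/12 years.
F = S · g_HUF/g_CNY = 38.752 × 1.0568576/1.0071421 = 40.664913.
(F − S)/S ÷ T = (40.664913 − 38.752)/38.752/(7/12) = 0.084622 → 8.46%.

+8.46%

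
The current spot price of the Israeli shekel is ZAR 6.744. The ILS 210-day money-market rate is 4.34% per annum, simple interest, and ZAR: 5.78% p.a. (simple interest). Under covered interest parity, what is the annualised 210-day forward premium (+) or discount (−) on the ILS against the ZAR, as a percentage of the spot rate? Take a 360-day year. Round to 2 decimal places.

+1.40%

T = 210/360 years.
F = S · g_ZAR/g_ILS = 6.744 × 1.0337167/1.0253167 = 6.799251.
Annualised premium = (F − S)/S × (1/T) = (6.799251 − 6.744)/6.744 ÷ (210/360) = 1.40%.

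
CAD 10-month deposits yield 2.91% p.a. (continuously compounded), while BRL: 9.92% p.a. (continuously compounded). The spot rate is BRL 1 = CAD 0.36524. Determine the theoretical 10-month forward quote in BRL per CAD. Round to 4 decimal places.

T = 10/12 years.
Growth of 1 CAD over T: e^(0.0291×10/12) = 1.0245464.
BRL growth factor: e^(0.0992×10/12) = 1.0861797.
So F = 0.36524 × 1.0245464 / 1.0861797 = 0.3445151 (CAD/BRL).
Invert for BRL per CAD: 1 / 0.3445151 = 2.9026.

2.9026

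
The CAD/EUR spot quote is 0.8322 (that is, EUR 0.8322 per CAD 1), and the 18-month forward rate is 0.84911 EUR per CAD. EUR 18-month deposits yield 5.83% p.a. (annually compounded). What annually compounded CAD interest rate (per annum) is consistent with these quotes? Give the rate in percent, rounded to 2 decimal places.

4.42%

T = 18/12 years.
CIP gives F = S · g_EUR/g_CAD, so g_EUR/g_CAD = 0.84911/0.8322 = 1.0203196.
The EUR side grows by (1 + 0.0583)^(18/12) = 1.0887125.
So the CAD growth factor = 1.0670309.
r = 1.0670309^(12/18) − 1 = 0.044202 → 4.42%.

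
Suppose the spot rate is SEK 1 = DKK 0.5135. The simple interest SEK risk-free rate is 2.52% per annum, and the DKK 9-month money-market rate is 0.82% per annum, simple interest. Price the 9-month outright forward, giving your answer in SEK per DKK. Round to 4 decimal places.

T = 9/12 years.
DKK accumulates by 1 + 0.0082×9/12 = 1.006150.
Growth of 1 SEK over T: 1 + 0.0252×9/12 = 1.018900.
Forward (DKK per SEK) = 0.5135 × 1.006150 / 1.018900 = 0.5070743.
Invert for SEK per DKK: 1 / 0.5070743 = 1.9721.

1.9721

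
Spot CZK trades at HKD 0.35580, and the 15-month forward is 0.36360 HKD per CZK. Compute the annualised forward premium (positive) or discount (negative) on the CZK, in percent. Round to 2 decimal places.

T = 15/12 years.
(F − S)/S = (0.36360 − 0.3558)/0.3558 = 0.0219224.
Per annum: 0.0219224 / (15/12) = 0.017538 = 1.75%.

+1.75%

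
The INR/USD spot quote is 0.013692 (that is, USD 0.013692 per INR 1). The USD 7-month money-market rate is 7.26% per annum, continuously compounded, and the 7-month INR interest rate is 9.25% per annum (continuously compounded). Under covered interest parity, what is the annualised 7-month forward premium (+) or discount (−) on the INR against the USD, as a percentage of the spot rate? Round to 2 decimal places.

T = 7/12 years.
CIP forward (USD per INR) = 0.013692 × 1.0432596/1.0554406 = 0.013533979.
(F − S)/S ÷ T = (0.013533979 − 0.013692)/0.013692/(7/12) = -0.019785 → -1.98%.

-1.98%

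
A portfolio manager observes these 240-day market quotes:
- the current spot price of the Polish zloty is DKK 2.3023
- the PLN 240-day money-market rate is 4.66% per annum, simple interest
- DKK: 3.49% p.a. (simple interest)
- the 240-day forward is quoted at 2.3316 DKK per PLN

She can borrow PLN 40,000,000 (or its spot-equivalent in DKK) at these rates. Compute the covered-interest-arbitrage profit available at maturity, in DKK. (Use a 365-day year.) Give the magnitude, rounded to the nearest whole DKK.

DKK 1,916,389

T = 240/365 years.
Route A — deposit PLN, sell forward: 40,000,000 × 1.0306410959 × 2.3316 = DKK 96,121,711.17.
Route B — convert at spot, deposit DKK: 40,000,000 × 2.3023 × 1.0229479452 = DKK 94,205,322.17.
The quoted forward overvalues PLN, so borrow DKK, buy PLN at spot, deposit the PLN at 4.66%, and sell the proceeds forward at 2.3316.
Arbitrage profit = |96,121,711.17 − 94,205,322.17| = DKK 1,916,389.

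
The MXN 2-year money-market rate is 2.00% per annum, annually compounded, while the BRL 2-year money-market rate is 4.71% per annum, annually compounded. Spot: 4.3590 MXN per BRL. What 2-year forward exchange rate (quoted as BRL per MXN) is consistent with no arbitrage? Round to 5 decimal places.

T = 2 years.
MXN growth factor: (1 + 0.0200)^2 = 1.040400.
Growth of 1 BRL over T: (1 + 0.0471)^2 = 1.0964184.
Forward (MXN per BRL) = 4.359 × 1.040400 / 1.0964184 = 4.136289.
Invert for BRL per MXN: 1 / 4.136289 = 0.24176.

0.24176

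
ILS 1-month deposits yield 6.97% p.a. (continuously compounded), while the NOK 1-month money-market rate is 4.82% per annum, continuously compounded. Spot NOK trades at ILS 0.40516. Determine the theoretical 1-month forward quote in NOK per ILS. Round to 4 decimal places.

T = 1/12 years.
ILS accumulates by e^(0.0697×1/12) = 1.0058252.
NOK growth factor: e^(0.0482×1/12) = 1.0040247.
CIP: F = S · (grow ILS)/(grow NOK) = 0.40516 × 1.0058252/1.0040247 = 0.4058866 ILS per NOK.
Invert for NOK per ILS: 1 / 0.4058866 = 2.4637.

2.4637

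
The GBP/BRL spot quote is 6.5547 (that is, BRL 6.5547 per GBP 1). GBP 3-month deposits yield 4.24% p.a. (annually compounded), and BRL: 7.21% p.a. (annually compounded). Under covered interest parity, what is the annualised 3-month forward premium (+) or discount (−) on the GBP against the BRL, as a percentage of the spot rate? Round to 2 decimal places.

+2.82%

T = 3/12 years.
No-arbitrage forward: 6.5547 × 1.0175572 / 1.0104355 = 6.6008985 BRL/GBP.
Annualised premium = (F − S)/S × (1/T) = (6.6008985 − 6.5547)/6.5547 ÷ (3/12) = 2.82%.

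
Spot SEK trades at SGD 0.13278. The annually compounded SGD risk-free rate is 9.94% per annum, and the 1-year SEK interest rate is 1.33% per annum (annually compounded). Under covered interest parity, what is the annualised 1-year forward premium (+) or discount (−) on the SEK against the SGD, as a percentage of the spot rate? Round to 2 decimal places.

T = 1 year.
F = S · g_SGD/g_SEK = 0.13278 × 1.099400/1.013300 = 0.14406230.
(F − S)/S ÷ T = (0.14406230 − 0.13278)/0.13278/1 = 0.084970 → 8.50%.

+8.50%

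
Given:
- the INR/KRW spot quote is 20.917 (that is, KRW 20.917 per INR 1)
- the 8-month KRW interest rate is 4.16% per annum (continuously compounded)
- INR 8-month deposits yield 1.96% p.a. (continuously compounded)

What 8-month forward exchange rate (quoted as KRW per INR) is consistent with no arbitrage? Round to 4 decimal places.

21.2260

T = 8/12 years.
KRW growth factor: e^(0.0416×8/12) = 1.02812148.
INR accumulates by e^(0.0196×8/12) = 1.01315241.
Forward (KRW per INR) = 20.917 × 1.02812148 / 1.01315241 = 21.226043.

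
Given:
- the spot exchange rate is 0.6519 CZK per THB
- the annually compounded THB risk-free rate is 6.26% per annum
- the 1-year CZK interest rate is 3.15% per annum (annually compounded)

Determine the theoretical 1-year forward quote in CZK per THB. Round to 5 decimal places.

T = 1 year.
CZK accumulates by (1 + 0.0315)^1 = 1.031500.
THB growth factor: (1 + 0.0626)^1 = 1.062600.
Forward (CZK per THB) = 0.6519 × 1.031500 / 1.062600 = 0.6328203.

0.63282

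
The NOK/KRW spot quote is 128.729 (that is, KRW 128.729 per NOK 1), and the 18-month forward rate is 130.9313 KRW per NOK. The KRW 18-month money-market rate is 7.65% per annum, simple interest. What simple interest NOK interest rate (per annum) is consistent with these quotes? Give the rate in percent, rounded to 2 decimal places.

6.40%

T = 18/12 years.
F/S = 130.9313/128.729 = 1.0171080 = (growth of KRW) / (growth of NOK).
KRW growth factor: 1 + 0.0765×18/12 = 1.114750.
That pins the NOK growth at 1.0959996.
(1.0959996 − 1)/T = 0.064000, i.e. 6.40%.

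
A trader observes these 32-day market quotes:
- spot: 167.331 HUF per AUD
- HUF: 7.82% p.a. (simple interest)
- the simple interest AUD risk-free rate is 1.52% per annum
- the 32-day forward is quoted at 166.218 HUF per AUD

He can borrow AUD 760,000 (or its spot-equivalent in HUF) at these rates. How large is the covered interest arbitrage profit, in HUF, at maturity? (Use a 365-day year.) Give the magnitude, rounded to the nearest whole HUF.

T = 32/365 years.
Invest the AUD and cover forward: 760,000 × 1.00133260274 × 166.218 = HUF 126,494,021.95.
Convert at spot and invest in HUF: 760,000 × 167.331 × 1.00685589041 = HUF 128,043,434.28.
The quoted forward undervalues AUD, so borrow AUD, convert to HUF at spot, deposit the HUF at 7.82%, and buy AUD forward at 166.218 to cover the loan.
Profit = 128,043,434.28 − 126,494,021.95 = HUF 1,549,412.

HUF 1,549,412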